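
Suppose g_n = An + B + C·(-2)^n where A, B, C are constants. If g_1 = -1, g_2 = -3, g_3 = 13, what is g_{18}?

-262079

At n = 1, 2, 3: A + B - 2C = -1; 2A + B + 4C = -3; 3A + B - 8C = 13.
Subtracting the first from the second: A + 6C = -2.
Subtracting the second from the third: A - 12C = 16.
Solving: C = -1, A = 4, then B = -7.
So g_n = 4·n + (-7) + (-1)·(-2)^n; at n=18 this is -262079.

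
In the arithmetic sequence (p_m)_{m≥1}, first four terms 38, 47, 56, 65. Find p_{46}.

443

Common difference d = 9.
p_m = 38 + (m - 1)·9.
p_{46} = 38 + 45·9 = 443.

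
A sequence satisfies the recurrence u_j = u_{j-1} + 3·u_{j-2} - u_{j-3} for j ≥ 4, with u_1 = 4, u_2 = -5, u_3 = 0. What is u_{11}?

Applying the relation repeatedly:
u_4 = -19; u_5 = -14; u_6 = -71; u_7 = -94; u_8 = -293; u_9 = -504; u_{10} = -1289; u_{11} = -2508.

-2508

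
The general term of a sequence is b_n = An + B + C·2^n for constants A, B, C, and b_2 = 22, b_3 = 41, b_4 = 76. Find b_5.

143

Plug in n = 2, 3, 4: 2A + B + 4C = 22; 3A + B + 8C = 41; 4A + B + 16C = 76.
Subtracting the first from the second: A + 4C = 19.
Subtracting the second from the third: A + 8C = 35.
Solving: C = 4, A = 3, then B = 0.
Therefore b_5 = 15 + 0 + 4·32 = 143.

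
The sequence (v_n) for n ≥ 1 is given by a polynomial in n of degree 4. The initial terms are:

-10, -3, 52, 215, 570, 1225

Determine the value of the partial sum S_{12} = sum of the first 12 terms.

59610

1st diffs: 7, 55, 163, 355, 655.
2nd diffs: 48, 108, 192, 300.
3rd diffs: 60, 84, 108.
4th diffs: 24, 24 (constant).
Newton forward-difference form: v_n = -10 + 7·C(n-1,1) + 48·C(n-1,2) + 60·C(n-1,3) + 24·C(n-1,4).
Continuing: …, 2312, 3987, 6430, 9845, …, v_{12} = 20527.
Summing n = 1..12 (12 terms) gives 59610.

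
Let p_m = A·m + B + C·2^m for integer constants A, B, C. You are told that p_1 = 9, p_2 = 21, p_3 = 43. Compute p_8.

1293

Write the equations: A + B + 2C = 9; 2A + B + 4C = 21; 3A + B + 8C = 43.
Subtracting the first from the second: A + 2C = 12.
Subtracting the second from the third: A + 4C = 22.
Solving: C = 5, A = 2, then B = -3.
Therefore p_8 = 16 + (-3) + 5·256 = 1293.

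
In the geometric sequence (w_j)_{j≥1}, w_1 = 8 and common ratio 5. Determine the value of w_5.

w_j = 8·5^(j-1).
w_5 = 8·5^4 = 5000.

5000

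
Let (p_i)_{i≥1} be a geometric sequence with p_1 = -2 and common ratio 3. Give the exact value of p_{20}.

-2324522934

p_i = (-2)·3^(i-1).
p_{20} = (-2)·3^19 = -2324522934.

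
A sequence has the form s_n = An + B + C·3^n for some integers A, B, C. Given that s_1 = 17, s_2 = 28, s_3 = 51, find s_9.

19737

Write the equations: A + B + 3C = 17; 2A + B + 9C = 28; 3A + B + 27C = 51.
Subtracting the first from the second: A + 6C = 11.
Subtracting the second from the third: A + 18C = 23.
Solving: C = 1, A = 5, then B = 9.
Hence s_9 = 5·9 + 9 + 1·19683 = 19737.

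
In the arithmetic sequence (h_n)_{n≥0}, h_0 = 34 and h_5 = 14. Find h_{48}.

Common difference d = (14 - 34) / (5 - 0) = -4.
h_n = 34 + (n - 0)·(-4).
h_{48} = 34 + 48·(-4) = -158.

-158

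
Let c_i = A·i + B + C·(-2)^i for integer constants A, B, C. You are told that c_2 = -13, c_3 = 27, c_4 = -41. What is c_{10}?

-3041

Write the equations: 2A + B + 4C = -13; 3A + B - 8C = 27; 4A + B + 16C = -41.
Subtracting the first from the second: A - 12C = 40.
Subtracting the second from the third: A + 24C = -68.
Solving: C = -3, A = 4, then B = -9.
Hence c_{10} = 4·10 + (-9) + (-3)·1024 = -3041.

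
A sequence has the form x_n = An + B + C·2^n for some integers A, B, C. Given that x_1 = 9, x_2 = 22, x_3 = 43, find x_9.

Plug in n = 1, 2, 3: A + B + 2C = 9; 2A + B + 4C = 22; 3A + B + 8C = 43.
Subtracting the first from the second: A + 2C = 13.
Subtracting the second from the third: A + 4C = 21.
Solving: C = 4, A = 5, then B = -4.
So x_n = 5·n + (-4) + 4·2^n; at n=9 this is 2089.

2089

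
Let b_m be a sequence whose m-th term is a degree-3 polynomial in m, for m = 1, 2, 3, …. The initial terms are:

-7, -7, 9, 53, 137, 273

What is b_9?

1st diffs: 0, 16, 44, 84, 136.
2nd diffs: 16, 28, 40, 52.
3rd diffs: 12, 12, 12 (constant).
So b_m = 2m^3 - 4m^2 - 2m - 3.
Evaluating at m = 9 gives b_9 = 1113.

1113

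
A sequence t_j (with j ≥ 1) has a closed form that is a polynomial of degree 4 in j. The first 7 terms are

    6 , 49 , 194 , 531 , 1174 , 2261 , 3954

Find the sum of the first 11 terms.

1st diffs: 43, 145, 337, 643, 1087, 1693.
2nd diffs: 102, 192, 306, 444, 606.
3rd diffs: 90, 114, 138, 162.
4th diffs: 24, 24, 24 (constant).
Newton forward-difference form: t_j = 6 + 43·C(j-1,1) + 102·C(j-1,2) + 90·C(j-1,3) + 24·C(j-1,4).
Continuing: 6439, 9926, 14649, 20866.
Summing j = 1..11 (11 terms) gives 60049.

60049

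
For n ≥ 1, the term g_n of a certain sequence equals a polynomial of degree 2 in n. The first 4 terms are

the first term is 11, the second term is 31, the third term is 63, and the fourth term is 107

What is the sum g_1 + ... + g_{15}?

7725

1st diffs: 20, 32, 44.
2nd diffs: 12, 12 (constant).
So g_n = 6n^2 + 2n + 3.
Continuing: …, 163, 231, 311, 403, …, g_{15} = 1383.
Summing n = 1..15 (15 terms) gives 7725.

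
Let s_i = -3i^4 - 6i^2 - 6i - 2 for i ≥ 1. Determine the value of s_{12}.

-63146

s_{12} = -3·12^4 - 6·12^2 - 6·12 - 2 = -63146.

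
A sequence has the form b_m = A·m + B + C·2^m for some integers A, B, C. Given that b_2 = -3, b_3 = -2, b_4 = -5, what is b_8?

The three given values yield: 2A + B + 4C = -3; 3A + B + 8C = -2; 4A + B + 16C = -5.
Subtracting the first from the second: A + 4C = 1.
Subtracting the second from the third: A + 8C = -3.
Solving: C = -1, A = 5, then B = -9.
Hence b_8 = 5·8 + (-9) + (-1)·256 = -225.

-225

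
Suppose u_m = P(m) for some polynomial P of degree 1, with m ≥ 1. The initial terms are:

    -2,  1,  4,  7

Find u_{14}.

1st diffs: 3, 3, 3 (constant).
So u_m = 3m - 5.
Evaluating at m = 14 gives u_{14} = 37.

37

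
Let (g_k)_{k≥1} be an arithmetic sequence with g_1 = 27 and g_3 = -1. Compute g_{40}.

Common difference d = (-1 - 27) / (3 - 1) = -14.
g_k = 27 + (k - 1)·(-14).
g_{40} = 27 + 39·(-14) = -519.

-519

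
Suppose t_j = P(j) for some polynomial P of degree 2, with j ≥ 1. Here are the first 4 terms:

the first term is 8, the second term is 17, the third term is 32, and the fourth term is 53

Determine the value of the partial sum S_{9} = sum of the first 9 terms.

900

1st diffs: 9, 15, 21.
2nd diffs: 6, 6 (constant).
Newton forward-difference form: t_j = 8 + 9·C(j-1,1) + 6·C(j-1,2).
Continuing: …, 80, 113, 152, 197, …, t_9 = 248.
Summing j = 1..9 (9 terms) gives 900.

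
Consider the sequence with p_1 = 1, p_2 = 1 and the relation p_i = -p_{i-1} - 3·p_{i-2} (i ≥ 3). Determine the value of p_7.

Iterate the recurrence:
p_3 = -4  p_4 = 1  p_5 = 11  p_6 = -14  p_7 = -19.

-19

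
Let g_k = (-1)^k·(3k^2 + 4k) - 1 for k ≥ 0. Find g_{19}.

(-1)^19 = -1; 3k^2 + 4k at k=19 is 1159; so g_{19} = -1160.

-1160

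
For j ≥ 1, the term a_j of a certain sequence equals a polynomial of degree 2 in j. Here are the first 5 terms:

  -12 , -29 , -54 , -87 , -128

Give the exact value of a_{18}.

-1389

1st diffs: -17, -25, -33, -41.
2nd diffs: -8, -8, -8 (constant).
Newton forward-difference form: a_j = -12 + (-17)·C(j-1,1) + (-8)·C(j-1,2).
At j = 18: j-1 = 17, so a_{18} = -12 - 289 - 1088 = -1389.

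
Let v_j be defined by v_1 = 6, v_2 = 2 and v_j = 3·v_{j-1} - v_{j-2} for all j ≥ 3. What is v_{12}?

Compute successive terms:
v_3 = 0  v_4 = -2  v_5 = -6  v_6 = -16  v_7 = -42  v_8 = -110  v_9 = -288  v_{10} = -754  v_{11} = -1974  v_{12} = -5168.

-5168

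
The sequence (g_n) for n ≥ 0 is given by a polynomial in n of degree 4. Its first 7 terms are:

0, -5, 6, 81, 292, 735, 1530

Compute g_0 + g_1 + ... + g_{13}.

1st diffs: -5, 11, 75, 211, 443, 795.
2nd diffs: 16, 64, 136, 232, 352.
3rd diffs: 48, 72, 96, 120.
4th diffs: 24, 24, 24 (constant).
So g_n = n^4 + 2n^3 - 5n^2 - 3n.
Continuing: …, 2821, 4776, 7587, 11470, …, g_{13} = 32071.
Summing n = 0..13 (14 terms) gives 101465.

101465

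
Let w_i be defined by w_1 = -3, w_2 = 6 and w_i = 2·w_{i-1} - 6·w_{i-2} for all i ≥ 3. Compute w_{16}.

w_3 = 30, w_4 = 24, w_5 = -132, …, w_{13} = 131520, w_{14} = 564864, w_{15} = 340608, w_{16} = -2707968.

-2707968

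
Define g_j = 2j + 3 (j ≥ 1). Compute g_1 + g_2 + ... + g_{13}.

Over j = 1..13: Σj = 91.
Total = (2)·91 + (3)·13 = 221.

221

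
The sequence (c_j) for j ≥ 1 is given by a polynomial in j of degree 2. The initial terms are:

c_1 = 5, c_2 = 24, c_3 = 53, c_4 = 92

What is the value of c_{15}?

1181

1st diffs: 19, 29, 39.
2nd diffs: 10, 10 (constant).
Newton forward-difference form: c_j = 5 + 19·C(j-1,1) + 10·C(j-1,2).
At j = 15: j-1 = 14, so c_{15} = 5 + 266 + 910 = 1181.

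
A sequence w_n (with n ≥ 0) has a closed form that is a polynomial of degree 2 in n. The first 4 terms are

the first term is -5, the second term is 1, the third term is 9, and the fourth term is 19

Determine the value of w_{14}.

1st diffs: 6, 8, 10.
2nd diffs: 2, 2 (constant).
Newton forward-difference form: w_n = -5 + 6·C(n,1) + 2·C(n,2).
At n = 14: n = 14, so w_{14} = -5 + 84 + 182 = 261.

261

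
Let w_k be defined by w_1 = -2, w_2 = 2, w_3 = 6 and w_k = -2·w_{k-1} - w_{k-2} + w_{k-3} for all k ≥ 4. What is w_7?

24

Applying the relation repeatedly:
w_4 = -16, w_5 = 28, w_6 = -34, w_7 = 24.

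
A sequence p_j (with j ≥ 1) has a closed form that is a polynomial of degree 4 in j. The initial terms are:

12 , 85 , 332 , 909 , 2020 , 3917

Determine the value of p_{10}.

26085

1st diffs: 73, 247, 577, 1111, 1897.
2nd diffs: 174, 330, 534, 786.
3rd diffs: 156, 204, 252.
4th diffs: 48, 48 (constant).
Newton forward-difference form: p_j = 12 + 73·C(j-1,1) + 174·C(j-1,2) + 156·C(j-1,3) + 48·C(j-1,4).
At j = 10: j-1 = 9, so p_{10} = 12 + 657 + 6264 + 13104 + 6048 = 26085.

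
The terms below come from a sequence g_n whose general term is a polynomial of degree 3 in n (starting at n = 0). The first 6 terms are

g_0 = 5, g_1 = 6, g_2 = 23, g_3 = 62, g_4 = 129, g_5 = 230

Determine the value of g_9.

1st diffs: 1, 17, 39, 67, 101.
2nd diffs: 16, 22, 28, 34.
3rd diffs: 6, 6, 6 (constant).
Newton forward-difference form: g_n = 5 + 1·C(n,1) + 16·C(n,2) + 6·C(n,3).
At n = 9: n = 9, so g_9 = 5 + 9 + 576 + 504 = 1094.

1094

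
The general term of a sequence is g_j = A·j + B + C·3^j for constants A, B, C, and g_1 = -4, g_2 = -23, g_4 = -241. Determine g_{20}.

At j = 1, 2, 4: A + B + 3C = -4; 2A + B + 9C = -23; 4A + B + 81C = -241.
Subtracting the first from the second: A + 6C = -19.
Subtracting the second from the third: 2A + 72C = -218.
Solving: C = -3, A = -1, then B = 6.
Therefore g_{20} = -20 + 6 + (-3)·3486784401 = -10460353217.

-10460353217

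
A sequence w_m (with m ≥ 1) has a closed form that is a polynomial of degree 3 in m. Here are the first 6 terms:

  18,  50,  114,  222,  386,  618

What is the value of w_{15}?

7746

1st diffs: 32, 64, 108, 164, 232.
2nd diffs: 32, 44, 56, 68.
3rd diffs: 12, 12, 12 (constant).
Newton forward-difference form: w_m = 18 + 32·C(m-1,1) + 32·C(m-1,2) + 12·C(m-1,3).
At m = 15: m-1 = 14, so w_{15} = 18 + 448 + 2912 + 4368 = 7746.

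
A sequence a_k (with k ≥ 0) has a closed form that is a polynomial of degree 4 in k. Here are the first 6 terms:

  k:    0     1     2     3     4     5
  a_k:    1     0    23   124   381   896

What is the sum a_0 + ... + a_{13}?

1st diffs: -1, 23, 101, 257, 515.
2nd diffs: 24, 78, 156, 258.
3rd diffs: 54, 78, 102.
4th diffs: 24, 24 (constant).
So a_k = k^4 + 3k^3 - 4k^2 - k + 1.
Continuing: …, 1795, 3228, 5369, 8416, …, a_{13} = 34464.
Summing k = 0..13 (14 terms) gives 110761.

110761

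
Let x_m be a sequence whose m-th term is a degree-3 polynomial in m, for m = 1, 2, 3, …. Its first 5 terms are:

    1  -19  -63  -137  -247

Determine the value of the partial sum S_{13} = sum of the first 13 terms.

-12701

1st diffs: -20, -44, -74, -110.
2nd diffs: -24, -30, -36.
3rd diffs: -6, -6 (constant).
Newton forward-difference form: x_m = 1 + (-20)·C(m-1,1) + (-24)·C(m-1,2) + (-6)·C(m-1,3).
Continuing: …, -399, -599, -853, -1167, …, x_{13} = -3143.
Summing m = 1..13 (13 terms) gives -12701.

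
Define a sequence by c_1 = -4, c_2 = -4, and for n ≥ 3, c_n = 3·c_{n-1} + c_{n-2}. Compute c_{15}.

Iterate the recurrence:
c_3 = -16, c_4 = -52, c_5 = -172, …, c_{12} = -737272, c_{13} = -2435044, c_{14} = -8042404, c_{15} = -26562256.

-26562256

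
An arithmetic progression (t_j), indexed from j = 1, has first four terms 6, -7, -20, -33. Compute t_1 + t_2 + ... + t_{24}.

-3444

Common difference d = -13.
t_j = 6 + (j - 1)·(-13).
t_{24} = -293; S = 24·(6 + (-293))/2 = -3444.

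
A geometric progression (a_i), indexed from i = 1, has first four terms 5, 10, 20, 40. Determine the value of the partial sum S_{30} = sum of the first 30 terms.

5368709115

Common ratio r = 2.
a_i = 5·2^(i-1).
S = 5·(2^30 - 1)/(2 - 1) = 5·(1073741824 - 1)/(1) = 5368709115.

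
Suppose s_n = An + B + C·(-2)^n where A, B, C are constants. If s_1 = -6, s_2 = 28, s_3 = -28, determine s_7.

Plug in n = 1, 2, 3: A + B - 2C = -6; 2A + B + 4C = 28; 3A + B - 8C = -28.
Subtracting the first from the second: A + 6C = 34.
Subtracting the second from the third: A - 12C = -56.
Solving: C = 5, A = 4, then B = 0.
Hence s_7 = 4·7 + 0 + 5·(-128) = -612.

-612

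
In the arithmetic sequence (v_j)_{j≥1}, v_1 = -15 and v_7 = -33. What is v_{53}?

Common difference d = (-33 - (-15)) / (7 - 1) = -3.
v_j = -15 + (j - 1)·(-3).
v_{53} = -15 + 52·(-3) = -171.

-171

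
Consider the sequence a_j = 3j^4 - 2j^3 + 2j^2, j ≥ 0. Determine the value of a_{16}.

a_{16} = 3·16^4 - 2·16^3 + 2·16^2 = 188928.

188928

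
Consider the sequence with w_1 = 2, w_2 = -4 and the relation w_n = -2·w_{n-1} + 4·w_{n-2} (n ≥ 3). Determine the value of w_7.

1664

Applying the relation repeatedly:
w_3 = 16; w_4 = -48; w_5 = 160; w_6 = -512; w_7 = 1664.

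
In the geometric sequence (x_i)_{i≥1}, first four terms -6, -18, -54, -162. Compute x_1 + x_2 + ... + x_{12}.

-1594320

Common ratio r = 3.
x_i = (-6)·3^(i-1).
S = (-6)·(3^12 - 1)/(3 - 1) = (-6)·(531441 - 1)/(2) = -1594320.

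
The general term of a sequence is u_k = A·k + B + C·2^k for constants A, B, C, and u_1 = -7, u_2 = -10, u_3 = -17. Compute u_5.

-63

At k = 1, 2, 3: A + B + 2C = -7; 2A + B + 4C = -10; 3A + B + 8C = -17.
Subtracting the first from the second: A + 2C = -3.
Subtracting the second from the third: A + 4C = -7.
Solving: C = -2, A = 1, then B = -4.
Therefore u_5 = 5 + (-4) + (-2)·32 = -63.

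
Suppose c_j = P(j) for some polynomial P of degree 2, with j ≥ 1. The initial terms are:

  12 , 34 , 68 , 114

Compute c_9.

524

1st diffs: 22, 34, 46.
2nd diffs: 12, 12 (constant).
So c_j = 6j^2 + 4j + 2.
Evaluating at j = 9 gives c_9 = 524.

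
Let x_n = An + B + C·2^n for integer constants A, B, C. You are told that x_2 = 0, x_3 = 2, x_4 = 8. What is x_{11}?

At n = 2, 3, 4: 2A + B + 4C = 0; 3A + B + 8C = 2; 4A + B + 16C = 8.
Subtracting the first from the second: A + 4C = 2.
Subtracting the second from the third: A + 8C = 6.
Solving: C = 1, A = -2, then B = 0.
Hence x_{11} = -2·11 + 0 + 1·2048 = 2026.

2026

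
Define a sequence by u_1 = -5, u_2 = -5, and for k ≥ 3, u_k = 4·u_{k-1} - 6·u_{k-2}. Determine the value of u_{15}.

1682560

Applying the relation repeatedly:
u_3 = 10;  u_4 = 70;  u_5 = 220;  …;  u_{12} = -52640;  u_{13} = 41920;  u_{14} = 483520;  u_{15} = 1682560.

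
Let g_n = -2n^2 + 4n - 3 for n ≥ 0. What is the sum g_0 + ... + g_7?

Over n = 0..7: Σn = 28, Σn² = 140.
Total = (-2)·140 + (4)·28 + (-3)·8 = -192.

-192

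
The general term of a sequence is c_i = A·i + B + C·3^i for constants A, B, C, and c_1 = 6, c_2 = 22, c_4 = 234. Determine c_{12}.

Plug in i = 1, 2, 4: A + B + 3C = 6; 2A + B + 9C = 22; 4A + B + 81C = 234.
Subtracting the first from the second: A + 6C = 16.
Subtracting the second from the third: 2A + 72C = 212.
Solving: C = 3, A = -2, then B = -1.
Therefore c_{12} = -24 + (-1) + 3·531441 = 1594298.

1594298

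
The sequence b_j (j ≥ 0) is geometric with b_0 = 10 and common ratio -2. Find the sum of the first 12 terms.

b_j = 10·(-2)^(j-0).
S = 10·((-2)^12 - 1)/(-2 - 1) = 10·(4096 - 1)/(-3) = -13650.

-13650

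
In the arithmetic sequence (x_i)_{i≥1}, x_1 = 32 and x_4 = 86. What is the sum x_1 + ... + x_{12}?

Common difference d = (86 - 32) / (4 - 1) = 18.
x_i = 32 + (i - 1)·18.
x_{12} = 230; S = 12·(32 + 230)/2 = 1572.

1572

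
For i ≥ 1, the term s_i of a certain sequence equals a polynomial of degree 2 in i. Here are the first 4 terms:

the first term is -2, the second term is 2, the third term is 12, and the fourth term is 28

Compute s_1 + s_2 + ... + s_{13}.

2002

1st diffs: 4, 10, 16.
2nd diffs: 6, 6 (constant).
Newton forward-difference form: s_i = -2 + 4·C(i-1,1) + 6·C(i-1,2).
Continuing: …, 50, 78, 112, 152, …, s_{13} = 442.
Summing i = 1..13 (13 terms) gives 2002.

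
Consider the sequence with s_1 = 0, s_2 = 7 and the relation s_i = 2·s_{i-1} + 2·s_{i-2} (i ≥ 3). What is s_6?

308

Compute successive terms:
s_3 = 14;  s_4 = 42;  s_5 = 112;  s_6 = 308.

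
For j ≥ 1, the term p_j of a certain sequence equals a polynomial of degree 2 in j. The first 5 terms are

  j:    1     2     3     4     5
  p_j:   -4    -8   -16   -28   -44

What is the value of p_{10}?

1st diffs: -4, -8, -12, -16.
2nd diffs: -4, -4, -4 (constant).
Newton forward-difference form: p_j = -4 + (-4)·C(j-1,1) + (-4)·C(j-1,2).
At j = 10: j-1 = 9, so p_{10} = -4 - 36 - 144 = -184.

-184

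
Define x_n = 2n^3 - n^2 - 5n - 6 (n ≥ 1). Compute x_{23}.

x_{23} = 2·23^3 - 1·23^2 - 5·23 - 6 = 23684.

23684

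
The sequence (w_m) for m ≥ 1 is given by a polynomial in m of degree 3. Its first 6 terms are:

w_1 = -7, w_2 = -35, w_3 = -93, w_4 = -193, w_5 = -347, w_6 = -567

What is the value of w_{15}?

1st diffs: -28, -58, -100, -154, -220.
2nd diffs: -30, -42, -54, -66.
3rd diffs: -12, -12, -12 (constant).
So w_m = -2m^3 - 3m^2 - 5m + 3.
Evaluating at m = 15 gives w_{15} = -7497.

-7497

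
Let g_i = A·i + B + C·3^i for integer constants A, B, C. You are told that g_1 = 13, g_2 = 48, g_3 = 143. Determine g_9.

98453

Plug in i = 1, 2, 3: A + B + 3C = 13; 2A + B + 9C = 48; 3A + B + 27C = 143.
Subtracting the first from the second: A + 6C = 35.
Subtracting the second from the third: A + 18C = 95.
Solving: C = 5, A = 5, then B = -7.
Hence g_9 = 5·9 + (-7) + 5·19683 = 98453.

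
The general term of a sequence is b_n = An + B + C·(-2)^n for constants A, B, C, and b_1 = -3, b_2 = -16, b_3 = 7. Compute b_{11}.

4079

Plug in n = 1, 2, 3: A + B - 2C = -3; 2A + B + 4C = -16; 3A + B - 8C = 7.
Subtracting the first from the second: A + 6C = -13.
Subtracting the second from the third: A - 12C = 23.
Solving: C = -2, A = -1, then B = -6.
Hence b_{11} = -1·11 + (-6) + (-2)·(-2048) = 4079.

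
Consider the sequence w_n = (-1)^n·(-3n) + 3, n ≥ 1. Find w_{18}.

(-1)^18 = 1; -3n at n=18 is -54; so w_{18} = -51.

-51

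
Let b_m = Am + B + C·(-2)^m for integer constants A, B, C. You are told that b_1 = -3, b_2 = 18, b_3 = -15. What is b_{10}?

The three given values yield: A + B - 2C = -3; 2A + B + 4C = 18; 3A + B - 8C = -15.
Subtracting the first from the second: A + 6C = 21.
Subtracting the second from the third: A - 12C = -33.
Solving: C = 3, A = 3, then B = 0.
Therefore b_{10} = 30 + 0 + 3·1024 = 3102.

3102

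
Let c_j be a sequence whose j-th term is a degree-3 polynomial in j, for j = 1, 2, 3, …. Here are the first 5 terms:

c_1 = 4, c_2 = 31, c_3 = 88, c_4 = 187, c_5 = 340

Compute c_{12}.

3931

1st diffs: 27, 57, 99, 153.
2nd diffs: 30, 42, 54.
3rd diffs: 12, 12 (constant).
Newton forward-difference form: c_j = 4 + 27·C(j-1,1) + 30·C(j-1,2) + 12·C(j-1,3).
At j = 12: j-1 = 11, so c_{12} = 4 + 297 + 1650 + 1980 = 3931.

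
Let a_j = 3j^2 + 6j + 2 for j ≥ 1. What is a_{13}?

587

a_{13} = 3·13^2 + 6·13 + 2 = 587.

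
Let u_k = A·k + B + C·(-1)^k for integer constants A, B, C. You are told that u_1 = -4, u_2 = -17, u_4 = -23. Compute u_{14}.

-53

At k = 1, 2, 4: A + B - C = -4; 2A + B + C = -17; 4A + B + C = -23.
Subtracting the first from the second: A + 2C = -13.
Subtracting the second from the third: 2A = -6.
Solving: C = -5, A = -3, then B = -6.
Hence u_{14} = -3·14 + (-6) + (-5)·1 = -53.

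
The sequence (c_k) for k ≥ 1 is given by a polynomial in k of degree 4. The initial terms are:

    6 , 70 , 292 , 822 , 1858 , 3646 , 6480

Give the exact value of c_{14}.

1st diffs: 64, 222, 530, 1036, 1788, 2834.
2nd diffs: 158, 308, 506, 752, 1046.
3rd diffs: 150, 198, 246, 294.
4th diffs: 48, 48, 48 (constant).
Newton forward-difference form: c_k = 6 + 64·C(k-1,1) + 158·C(k-1,2) + 150·C(k-1,3) + 48·C(k-1,4).
At k = 14: k-1 = 13, so c_{14} = 6 + 832 + 12324 + 42900 + 34320 = 90382.

90382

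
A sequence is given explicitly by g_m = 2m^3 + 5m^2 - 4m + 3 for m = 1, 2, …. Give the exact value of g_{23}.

26890

g_{23} = 2·23^3 + 5·23^2 - 4·23 + 3 = 26890.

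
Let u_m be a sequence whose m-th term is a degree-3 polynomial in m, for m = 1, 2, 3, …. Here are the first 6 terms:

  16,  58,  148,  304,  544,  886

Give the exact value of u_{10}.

1st diffs: 42, 90, 156, 240, 342.
2nd diffs: 48, 66, 84, 102.
3rd diffs: 18, 18, 18 (constant).
So u_m = 3m^3 + 6m^2 + 3m + 4.
Evaluating at m = 10 gives u_{10} = 3634.

3634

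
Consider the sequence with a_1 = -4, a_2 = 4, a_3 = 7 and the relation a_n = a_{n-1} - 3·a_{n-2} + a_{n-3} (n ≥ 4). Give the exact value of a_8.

27

Iterate the recurrence:
a_4 = -9, a_5 = -26, a_6 = 8, a_7 = 77, a_8 = 27.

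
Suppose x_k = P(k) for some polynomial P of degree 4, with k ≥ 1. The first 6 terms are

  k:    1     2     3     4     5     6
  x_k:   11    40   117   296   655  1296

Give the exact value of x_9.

6291

1st diffs: 29, 77, 179, 359, 641.
2nd diffs: 48, 102, 180, 282.
3rd diffs: 54, 78, 102.
4th diffs: 24, 24 (constant).
Newton forward-difference form: x_k = 11 + 29·C(k-1,1) + 48·C(k-1,2) + 54·C(k-1,3) + 24·C(k-1,4).
At k = 9: k-1 = 8, so x_9 = 11 + 232 + 1344 + 3024 + 1680 = 6291.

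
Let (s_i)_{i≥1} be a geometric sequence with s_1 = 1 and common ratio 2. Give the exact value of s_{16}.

s_i = 1·2^(i-1).
s_{16} = 1·2^15 = 32768.

32768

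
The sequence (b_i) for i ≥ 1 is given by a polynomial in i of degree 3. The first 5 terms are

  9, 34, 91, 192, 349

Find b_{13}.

5061

1st diffs: 25, 57, 101, 157.
2nd diffs: 32, 44, 56.
3rd diffs: 12, 12 (constant).
So b_i = 2i^3 + 4i^2 - i + 4.
Evaluating at i = 13 gives b_{13} = 5061.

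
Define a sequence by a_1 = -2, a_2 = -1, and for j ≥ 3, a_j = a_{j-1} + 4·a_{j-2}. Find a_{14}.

-204101

Step forward from the initial values:
a_3 = -9; a_4 = -13; a_5 = -49; …; a_{11} = -12249; a_{12} = -31021; a_{13} = -80017; a_{14} = -204101.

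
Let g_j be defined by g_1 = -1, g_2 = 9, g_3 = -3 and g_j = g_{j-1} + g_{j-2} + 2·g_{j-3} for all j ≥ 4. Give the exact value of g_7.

44

Step forward from the initial values:
g_4 = 4  g_5 = 19  g_6 = 17  g_7 = 44.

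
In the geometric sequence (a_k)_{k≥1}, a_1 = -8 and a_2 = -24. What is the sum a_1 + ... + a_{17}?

-516560648

Common ratio r = 3.
a_k = (-8)·3^(k-1).
S = (-8)·(3^17 - 1)/(3 - 1) = (-8)·(129140163 - 1)/(2) = -516560648.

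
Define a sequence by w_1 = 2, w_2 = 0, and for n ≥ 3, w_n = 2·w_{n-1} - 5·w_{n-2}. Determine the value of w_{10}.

-1680

Iterate the recurrence:
w_3 = -10  w_4 = -20  w_5 = 10  w_6 = 120  w_7 = 190  w_8 = -220  w_9 = -1390  w_{10} = -1680.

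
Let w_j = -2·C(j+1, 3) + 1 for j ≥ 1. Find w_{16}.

C(17, 3) = 680, so w_{16} = -1359.

-1359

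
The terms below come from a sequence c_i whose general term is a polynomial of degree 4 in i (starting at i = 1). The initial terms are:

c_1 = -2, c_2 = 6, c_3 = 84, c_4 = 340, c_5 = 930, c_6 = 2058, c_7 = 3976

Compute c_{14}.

70770

1st diffs: 8, 78, 256, 590, 1128, 1918.
2nd diffs: 70, 178, 334, 538, 790.
3rd diffs: 108, 156, 204, 252.
4th diffs: 48, 48, 48 (constant).
So c_i = 2i^4 - 2i^3 - 3i^2 + i.
Evaluating at i = 14 gives c_{14} = 70770.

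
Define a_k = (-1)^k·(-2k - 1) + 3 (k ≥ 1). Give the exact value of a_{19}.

(-1)^19 = -1; -2k - 1 at k=19 is -39; so a_{19} = 42.

42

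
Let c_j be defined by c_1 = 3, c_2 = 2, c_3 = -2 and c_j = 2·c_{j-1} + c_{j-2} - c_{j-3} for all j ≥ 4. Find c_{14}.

Iterate the recurrence:
c_4 = -5; c_5 = -14; c_6 = -31; …; c_{11} = -1807; c_{12} = -4060; c_{13} = -9123; c_{14} = -20499.

-20499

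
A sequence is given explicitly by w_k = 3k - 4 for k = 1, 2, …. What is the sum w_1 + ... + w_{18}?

Over k = 1..18: Σk = 171.
Total = (3)·171 + (-4)·18 = 441.

441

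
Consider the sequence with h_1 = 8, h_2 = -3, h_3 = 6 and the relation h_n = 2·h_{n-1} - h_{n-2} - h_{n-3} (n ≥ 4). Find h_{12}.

-47

h_4 = 7; h_5 = 11; h_6 = 9; h_7 = 0; h_8 = -20; h_9 = -49; h_{10} = -78; h_{11} = -87; h_{12} = -47.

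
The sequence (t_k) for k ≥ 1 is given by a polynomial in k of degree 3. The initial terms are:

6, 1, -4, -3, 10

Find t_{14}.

1657

1st diffs: -5, -5, 1, 13.
2nd diffs: 0, 6, 12.
3rd diffs: 6, 6 (constant).
Newton forward-difference form: t_k = 6 + (-5)·C(k-1,1) + 6·C(k-1,3).
At k = 14: k-1 = 13, so t_{14} = 6 - 65 + 1716 = 1657.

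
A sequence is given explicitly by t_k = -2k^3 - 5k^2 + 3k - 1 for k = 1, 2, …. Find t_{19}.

t_{19} = -2·19^3 - 5·19^2 + 3·19 - 1 = -15467.

-15467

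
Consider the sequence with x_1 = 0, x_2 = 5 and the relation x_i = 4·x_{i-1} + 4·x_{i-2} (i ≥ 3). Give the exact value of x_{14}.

685281280

Applying the relation repeatedly:
x_3 = 20;  x_4 = 100;  x_5 = 480;  …;  x_{11} = 6087680;  x_{12} = 29393920;  x_{13} = 141926400;  x_{14} = 685281280.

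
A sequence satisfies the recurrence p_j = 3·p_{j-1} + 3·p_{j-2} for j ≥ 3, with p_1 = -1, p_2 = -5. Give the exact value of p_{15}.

-160206498

p_3 = -18;  p_4 = -69;  p_5 = -261;  …;  p_{12} = -2939814;  p_{13} = -11145681;  p_{14} = -42256485;  p_{15} = -160206498.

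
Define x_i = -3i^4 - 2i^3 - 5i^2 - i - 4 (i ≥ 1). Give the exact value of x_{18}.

x_{18} = -3·18^4 - 2·18^3 - 5·18^2 - 1·18 - 4 = -328234.

-328234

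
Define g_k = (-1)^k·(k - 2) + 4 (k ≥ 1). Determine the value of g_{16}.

18

(-1)^16 = 1; k - 2 at k=16 is 14; so g_{16} = 18.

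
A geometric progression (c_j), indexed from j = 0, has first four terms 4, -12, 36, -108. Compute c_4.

Common ratio r = -3.
c_j = 4·(-3)^(j-0).
c_4 = 4·(-3)^4 = 324.

324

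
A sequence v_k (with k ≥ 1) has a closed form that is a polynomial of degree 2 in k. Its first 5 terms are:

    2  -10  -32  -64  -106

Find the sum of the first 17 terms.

-8398

1st diffs: -12, -22, -32, -42.
2nd diffs: -10, -10, -10 (constant).
Newton forward-difference form: v_k = 2 + (-12)·C(k-1,1) + (-10)·C(k-1,2).
Continuing: …, -158, -220, -292, -374, …, v_{17} = -1390.
Summing k = 1..17 (17 terms) gives -8398.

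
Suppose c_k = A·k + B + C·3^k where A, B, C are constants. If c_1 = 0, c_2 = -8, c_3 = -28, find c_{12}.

The three given values yield: A + B + 3C = 0; 2A + B + 9C = -8; 3A + B + 27C = -28.
Subtracting the first from the second: A + 6C = -8.
Subtracting the second from the third: A + 18C = -20.
Solving: C = -1, A = -2, then B = 5.
Therefore c_{12} = -24 + 5 + (-1)·531441 = -531460.

-531460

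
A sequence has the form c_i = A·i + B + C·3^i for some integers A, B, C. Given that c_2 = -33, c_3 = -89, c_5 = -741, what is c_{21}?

-31381059653

At i = 2, 3, 5: 2A + B + 9C = -33; 3A + B + 27C = -89; 5A + B + 243C = -741.
Subtracting the first from the second: A + 18C = -56.
Subtracting the second from the third: 2A + 216C = -652.
Solving: C = -3, A = -2, then B = -2.
Therefore c_{21} = -42 + (-2) + (-3)·10460353203 = -31381059653.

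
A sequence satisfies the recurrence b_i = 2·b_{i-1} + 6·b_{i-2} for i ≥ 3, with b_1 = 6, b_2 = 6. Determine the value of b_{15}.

Applying the relation repeatedly:
b_3 = 48, b_4 = 132, b_5 = 552, …, b_{12} = 4536384, b_{13} = 16542336, b_{14} = 60302976, b_{15} = 219859968.

219859968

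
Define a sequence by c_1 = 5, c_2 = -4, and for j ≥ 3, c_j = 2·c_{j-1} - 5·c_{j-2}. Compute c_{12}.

44234

Iterate the recurrence:
c_3 = -33  c_4 = -46  c_5 = 73  c_6 = 376  c_7 = 387  c_8 = -1106  c_9 = -4147  c_{10} = -2764  c_{11} = 15207  c_{12} = 44234.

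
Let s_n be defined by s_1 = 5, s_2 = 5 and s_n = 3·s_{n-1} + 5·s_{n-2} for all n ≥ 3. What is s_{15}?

1055527240

Step forward from the initial values:
s_3 = 40;  s_4 = 145;  s_5 = 635;  …;  s_{12} = 14322670;  s_{13} = 60049085;  s_{14} = 251760605;  s_{15} = 1055527240.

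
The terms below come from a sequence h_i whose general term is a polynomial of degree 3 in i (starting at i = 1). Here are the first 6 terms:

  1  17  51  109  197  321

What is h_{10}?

1st diffs: 16, 34, 58, 88, 124.
2nd diffs: 18, 24, 30, 36.
3rd diffs: 6, 6, 6 (constant).
Newton forward-difference form: h_i = 1 + 16·C(i-1,1) + 18·C(i-1,2) + 6·C(i-1,3).
At i = 10: i-1 = 9, so h_{10} = 1 + 144 + 648 + 504 = 1297.

1297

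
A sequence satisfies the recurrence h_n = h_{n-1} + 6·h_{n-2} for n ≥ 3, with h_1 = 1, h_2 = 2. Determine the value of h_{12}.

141308

Compute successive terms:
h_3 = 8  h_4 = 20  h_5 = 68  h_6 = 188  h_7 = 596  h_8 = 1724  h_9 = 5300  h_{10} = 15644  h_{11} = 47444  h_{12} = 141308.
(Characteristic roots are 3 and -2.)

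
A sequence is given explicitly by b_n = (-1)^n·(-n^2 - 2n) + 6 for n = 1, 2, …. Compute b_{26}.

-722

(-1)^26 = 1; -n^2 - 2n at n=26 is -728; so b_{26} = -722.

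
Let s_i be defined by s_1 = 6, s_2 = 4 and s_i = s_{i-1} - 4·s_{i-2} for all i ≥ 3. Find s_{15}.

87436

Step forward from the initial values:
s_3 = -20;  s_4 = -36;  s_5 = 44;  …;  s_{12} = -3364;  s_{13} = -24660;  s_{14} = -11204;  s_{15} = 87436.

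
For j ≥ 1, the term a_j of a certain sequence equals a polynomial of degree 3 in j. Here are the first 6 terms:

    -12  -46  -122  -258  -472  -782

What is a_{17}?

-15676

1st diffs: -34, -76, -136, -214, -310.
2nd diffs: -42, -60, -78, -96.
3rd diffs: -18, -18, -18 (constant).
Newton forward-difference form: a_j = -12 + (-34)·C(j-1,1) + (-42)·C(j-1,2) + (-18)·C(j-1,3).
At j = 17: j-1 = 16, so a_{17} = -12 - 544 - 5040 - 10080 = -15676.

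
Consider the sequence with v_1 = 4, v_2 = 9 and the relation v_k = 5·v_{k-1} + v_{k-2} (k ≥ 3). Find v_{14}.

3619881729

Iterate the recurrence:
v_3 = 49;  v_4 = 254;  v_5 = 1319;  …;  v_{11} = 25854979;  v_{12} = 134254109;  v_{13} = 697125524;  v_{14} = 3619881729.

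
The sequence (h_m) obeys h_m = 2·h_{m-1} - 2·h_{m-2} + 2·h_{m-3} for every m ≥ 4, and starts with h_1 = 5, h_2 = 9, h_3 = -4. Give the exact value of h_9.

Compute successive terms:
h_4 = -16; h_5 = -6; h_6 = 12; h_7 = 4; h_8 = -28; h_9 = -40.

-40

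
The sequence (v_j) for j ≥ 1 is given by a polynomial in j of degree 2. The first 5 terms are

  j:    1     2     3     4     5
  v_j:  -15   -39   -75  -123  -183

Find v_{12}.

1st diffs: -24, -36, -48, -60.
2nd diffs: -12, -12, -12 (constant).
Newton forward-difference form: v_j = -15 + (-24)·C(j-1,1) + (-12)·C(j-1,2).
At j = 12: j-1 = 11, so v_{12} = -15 - 264 - 660 = -939.

-939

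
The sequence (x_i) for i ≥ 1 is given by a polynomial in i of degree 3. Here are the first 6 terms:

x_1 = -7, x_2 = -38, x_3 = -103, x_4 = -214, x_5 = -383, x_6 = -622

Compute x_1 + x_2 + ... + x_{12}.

-15550

1st diffs: -31, -65, -111, -169, -239.
2nd diffs: -34, -46, -58, -70.
3rd diffs: -12, -12, -12 (constant).
So x_i = -2i^3 - 5i^2 - 2i + 2.
Continuing: …, -943, -1358, -1879, -2518, …, x_{12} = -4198.
Summing i = 1..12 (12 terms) gives -15550.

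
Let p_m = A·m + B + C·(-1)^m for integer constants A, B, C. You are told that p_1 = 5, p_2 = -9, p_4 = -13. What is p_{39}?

The three given values yield: A + B - C = 5; 2A + B + C = -9; 4A + B + C = -13.
Subtracting the first from the second: A + 2C = -14.
Subtracting the second from the third: 2A = -4.
Solving: C = -6, A = -2, then B = 1.
Therefore p_{39} = -78 + 1 + (-6)·(-1) = -71.

-71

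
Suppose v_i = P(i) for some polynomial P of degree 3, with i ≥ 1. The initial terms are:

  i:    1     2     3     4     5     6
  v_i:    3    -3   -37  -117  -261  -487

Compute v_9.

-1837

1st diffs: -6, -34, -80, -144, -226.
2nd diffs: -28, -46, -64, -82.
3rd diffs: -18, -18, -18 (constant).
Newton forward-difference form: v_i = 3 + (-6)·C(i-1,1) + (-28)·C(i-1,2) + (-18)·C(i-1,3).
At i = 9: i-1 = 8, so v_9 = 3 - 48 - 784 - 1008 = -1837.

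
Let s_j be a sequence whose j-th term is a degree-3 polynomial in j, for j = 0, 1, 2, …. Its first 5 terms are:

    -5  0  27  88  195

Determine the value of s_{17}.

11232

1st diffs: 5, 27, 61, 107.
2nd diffs: 22, 34, 46.
3rd diffs: 12, 12 (constant).
Newton forward-difference form: s_j = -5 + 5·C(j,1) + 22·C(j,2) + 12·C(j,3).
At j = 17: j = 17, so s_{17} = -5 + 85 + 2992 + 8160 = 11232.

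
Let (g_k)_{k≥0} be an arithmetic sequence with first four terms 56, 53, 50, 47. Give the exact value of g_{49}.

Common difference d = -3.
g_k = 56 + (k - 0)·(-3).
g_{49} = 56 + 49·(-3) = -91.

-91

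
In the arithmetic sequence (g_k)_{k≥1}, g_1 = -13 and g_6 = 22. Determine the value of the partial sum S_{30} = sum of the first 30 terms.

Common difference d = (22 - (-13)) / (6 - 1) = 7.
g_k = -13 + (k - 1)·7.
g_{30} = 190; S = 30·(-13 + 190)/2 = 2655.

2655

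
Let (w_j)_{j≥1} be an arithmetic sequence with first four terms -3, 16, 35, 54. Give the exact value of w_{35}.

Common difference d = 19.
w_j = -3 + (j - 1)·19.
w_{35} = -3 + 34·19 = 643.

643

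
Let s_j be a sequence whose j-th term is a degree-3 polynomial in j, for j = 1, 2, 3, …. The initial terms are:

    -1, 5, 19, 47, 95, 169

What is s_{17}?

1st diffs: 6, 14, 28, 48, 74.
2nd diffs: 8, 14, 20, 26.
3rd diffs: 6, 6, 6 (constant).
So s_j = j^3 - 2j^2 + 5j - 5.
Evaluating at j = 17 gives s_{17} = 4415.

4415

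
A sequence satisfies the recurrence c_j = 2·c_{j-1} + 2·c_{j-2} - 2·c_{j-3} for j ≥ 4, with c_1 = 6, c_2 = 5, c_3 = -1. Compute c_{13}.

c_4 = -4;  c_5 = -20;  c_6 = -46;  c_7 = -124;  c_8 = -300;  c_9 = -756;  c_{10} = -1864;  c_{11} = -4640;  c_{12} = -11496;  c_{13} = -28544.

-28544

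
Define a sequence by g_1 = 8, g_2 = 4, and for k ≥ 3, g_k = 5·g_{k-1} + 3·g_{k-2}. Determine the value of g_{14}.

6362580676

Compute successive terms:
g_3 = 44; g_4 = 232; g_5 = 1292; …; g_{11} = 37392044; g_{12} = 207203572; g_{13} = 1148193992; g_{14} = 6362580676.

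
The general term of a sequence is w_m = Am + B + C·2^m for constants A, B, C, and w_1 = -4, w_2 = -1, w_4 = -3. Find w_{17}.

Write the equations: A + B + 2C = -4; 2A + B + 4C = -1; 4A + B + 16C = -3.
Subtracting the first from the second: A + 2C = 3.
Subtracting the second from the third: 2A + 12C = -2.
Solving: C = -1, A = 5, then B = -7.
Therefore w_{17} = 85 + (-7) + (-1)·131072 = -130994.

-130994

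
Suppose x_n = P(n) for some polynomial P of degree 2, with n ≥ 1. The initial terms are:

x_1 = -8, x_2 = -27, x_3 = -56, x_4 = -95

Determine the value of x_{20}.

1st diffs: -19, -29, -39.
2nd diffs: -10, -10 (constant).
Newton forward-difference form: x_n = -8 + (-19)·C(n-1,1) + (-10)·C(n-1,2).
At n = 20: n-1 = 19, so x_{20} = -8 - 361 - 1710 = -2079.

-2079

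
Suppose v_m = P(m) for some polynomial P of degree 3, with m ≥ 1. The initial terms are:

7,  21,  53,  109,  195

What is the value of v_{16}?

1st diffs: 14, 32, 56, 86.
2nd diffs: 18, 24, 30.
3rd diffs: 6, 6 (constant).
Newton forward-difference form: v_m = 7 + 14·C(m-1,1) + 18·C(m-1,2) + 6·C(m-1,3).
At m = 16: m-1 = 15, so v_{16} = 7 + 210 + 1890 + 2730 = 4837.

4837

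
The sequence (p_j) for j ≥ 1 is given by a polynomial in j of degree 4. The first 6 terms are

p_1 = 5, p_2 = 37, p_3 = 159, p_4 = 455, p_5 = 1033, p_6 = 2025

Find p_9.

1st diffs: 32, 122, 296, 578, 992.
2nd diffs: 90, 174, 282, 414.
3rd diffs: 84, 108, 132.
4th diffs: 24, 24 (constant).
Newton forward-difference form: p_j = 5 + 32·C(j-1,1) + 90·C(j-1,2) + 84·C(j-1,3) + 24·C(j-1,4).
At j = 9: j-1 = 8, so p_9 = 5 + 256 + 2520 + 4704 + 1680 = 9165.

9165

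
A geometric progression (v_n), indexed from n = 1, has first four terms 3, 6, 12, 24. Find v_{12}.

6144

Common ratio r = 2.
v_n = 3·2^(n-1).
v_{12} = 3·2^11 = 6144.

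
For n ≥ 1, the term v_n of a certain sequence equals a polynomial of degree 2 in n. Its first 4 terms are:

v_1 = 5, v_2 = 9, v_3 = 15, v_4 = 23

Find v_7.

59

1st diffs: 4, 6, 8.
2nd diffs: 2, 2 (constant).
Newton forward-difference form: v_n = 5 + 4·C(n-1,1) + 2·C(n-1,2).
At n = 7: n-1 = 6, so v_7 = 5 + 24 + 30 = 59.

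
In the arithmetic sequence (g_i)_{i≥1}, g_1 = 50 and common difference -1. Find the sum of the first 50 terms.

1275

g_i = 50 + (i - 1)·(-1).
g_{50} = 1; S = 50·(50 + 1)/2 = 1275.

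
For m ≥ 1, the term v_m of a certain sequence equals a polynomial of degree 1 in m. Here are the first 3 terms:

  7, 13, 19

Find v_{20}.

121

1st diffs: 6, 6 (constant).
So v_m = 6m + 1.
Evaluating at m = 20 gives v_{20} = 121.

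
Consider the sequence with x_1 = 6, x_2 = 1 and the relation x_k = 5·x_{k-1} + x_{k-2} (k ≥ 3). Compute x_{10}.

Compute successive terms:
x_3 = 11; x_4 = 56; x_5 = 291; x_6 = 1511; x_7 = 7846; x_8 = 40741; x_9 = 211551; x_{10} = 1098496.

1098496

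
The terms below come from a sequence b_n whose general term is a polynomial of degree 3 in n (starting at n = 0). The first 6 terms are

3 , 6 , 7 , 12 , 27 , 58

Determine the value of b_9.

462

1st diffs: 3, 1, 5, 15, 31.
2nd diffs: -2, 4, 10, 16.
3rd diffs: 6, 6, 6 (constant).
So b_n = n^3 - 4n^2 + 6n + 3.
Evaluating at n = 9 gives b_9 = 462.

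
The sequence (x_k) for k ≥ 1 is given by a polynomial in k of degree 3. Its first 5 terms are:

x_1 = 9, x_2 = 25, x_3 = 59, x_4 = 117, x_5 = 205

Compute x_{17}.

5785

1st diffs: 16, 34, 58, 88.
2nd diffs: 18, 24, 30.
3rd diffs: 6, 6 (constant).
Newton forward-difference form: x_k = 9 + 16·C(k-1,1) + 18·C(k-1,2) + 6·C(k-1,3).
At k = 17: k-1 = 16, so x_{17} = 9 + 256 + 2160 + 3360 = 5785.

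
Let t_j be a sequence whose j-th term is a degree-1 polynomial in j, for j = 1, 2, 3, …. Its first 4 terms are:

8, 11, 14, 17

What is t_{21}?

68

1st diffs: 3, 3, 3 (constant).
So t_j = 3j + 5.
Evaluating at j = 21 gives t_{21} = 68.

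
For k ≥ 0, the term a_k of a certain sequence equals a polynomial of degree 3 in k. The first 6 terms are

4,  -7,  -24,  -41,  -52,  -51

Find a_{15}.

1939

1st diffs: -11, -17, -17, -11, 1.
2nd diffs: -6, 0, 6, 12.
3rd diffs: 6, 6, 6 (constant).
Newton forward-difference form: a_k = 4 + (-11)·C(k,1) + (-6)·C(k,2) + 6·C(k,3).
At k = 15: k = 15, so a_{15} = 4 - 165 - 630 + 2730 = 1939.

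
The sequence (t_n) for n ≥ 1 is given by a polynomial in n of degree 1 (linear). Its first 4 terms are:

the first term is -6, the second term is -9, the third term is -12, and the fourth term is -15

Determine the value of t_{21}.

1st diffs: -3, -3, -3 (constant).
So t_n = -3n - 3.
Evaluating at n = 21 gives t_{21} = -66.

-66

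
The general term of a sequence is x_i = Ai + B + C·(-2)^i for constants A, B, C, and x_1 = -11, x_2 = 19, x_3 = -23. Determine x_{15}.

Plug in i = 1, 2, 3: A + B - 2C = -11; 2A + B + 4C = 19; 3A + B - 8C = -23.
Subtracting the first from the second: A + 6C = 30.
Subtracting the second from the third: A - 12C = -42.
Solving: C = 4, A = 6, then B = -9.
Therefore x_{15} = 90 + (-9) + 4·(-32768) = -130991.

-130991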